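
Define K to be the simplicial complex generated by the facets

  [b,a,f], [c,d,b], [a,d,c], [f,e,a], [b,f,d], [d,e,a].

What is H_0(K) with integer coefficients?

Take the total order a < b < c < d < e < f on the vertex set. Then K (dimension 2) consists of the simplices:

  0-simplices (6): a, b, c, d, e, f
  1-simplices (12): ab, ac, ad, ae, af, bc, bd, bf, cd, de, df, ef
  2-simplices (6): abf, acd, ade, aef, bcd, bdf

giving chain groups C_0 ≅ Z^6, C_1 ≅ Z^12, C_2 ≅ Z^6.

Boundary ∂_1: C_1 → C_0 maps an edge to its endpoints' difference, ∂[p,q] = q − p. For instance
  ∂de = e − d.
The resulting 6×12 matrix has rank 5, and its Smith normal form has invariant factors (1,1,1,1,1).

The boundary map ∂_2: C_2 → C_1 sends each 2-simplex [p,q,r] to [q,r] − [p,r] + [p,q]. For instance
  ∂bdf = df − bf + bd,
  ∂bcd = cd − bd + bc.
This gives a 12×6 integer matrix of rank 6; reducing to Smith normal form yields diagonal entries (1,1,1,1,1,1).

Now H_k = ker ∂_k / im ∂_{k+1}, so:

  H_0: rank C_0 − rank ∂_1 = 6 − 5 = 1, and the invariant factors of ∂_1 are all 1, so H_0 = Z.

(K is a triangulation of the cylinder S^1 x I.)

H_0 = Z.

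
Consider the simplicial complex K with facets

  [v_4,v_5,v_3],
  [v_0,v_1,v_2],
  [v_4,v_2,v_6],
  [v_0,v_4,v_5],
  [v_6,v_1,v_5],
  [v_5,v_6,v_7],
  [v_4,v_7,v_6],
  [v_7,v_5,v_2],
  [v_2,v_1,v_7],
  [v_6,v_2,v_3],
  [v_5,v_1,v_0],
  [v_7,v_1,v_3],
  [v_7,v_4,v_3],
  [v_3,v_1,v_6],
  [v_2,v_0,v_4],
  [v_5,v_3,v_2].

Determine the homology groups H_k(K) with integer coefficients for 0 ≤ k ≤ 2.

Order the vertices as v_0 < v_1 < v_2 < v_3 < v_4 < v_5 < v_6 < v_7. Listing each simplex with vertices in this order, K has dimension 2 with simplices:

  0-simplices (8): [v_0], [v_1], [v_2], [v_3], [v_4], [v_5], [v_6], [v_7]
  1-simplices (24): (24 of them)
  2-simplices (16): (16 of them)

so the chain groups are C_0 ≅ Z^8, C_1 ≅ Z^24, C_2 ≅ Z^16.

Boundary ∂_1: C_1 → C_0 sends each edge [p,q] (with p < q) to q − p.
This gives a 8×24 integer matrix of rank 7; reducing to Smith normal form yields diagonal entries (1,1,1,1,1,1,1).

Boundary ∂_2: C_2 → C_1 sends each 2-simplex [p,q,r] to [q,r] − [p,r] + [p,q]. For instance
  ∂[v_0,v_4,v_5] = [v_4,v_5] − [v_0,v_5] + [v_0,v_4],
  ∂[v_2,v_3,v_5] = [v_3,v_5] − [v_2,v_5] + [v_2,v_3].
The resulting 24×16 matrix has rank 15, and its Smith normal form has invariant factors (1,1,1,1,1,1,1,1,1,1,1,1,1,1,1).

From H_k ≅ ker(∂_k) / im(∂_{k+1}) we obtain:

  H_0: rank C_0 − rank ∂_1 = 8 − 7 = 1, and the invariant factors of ∂_1 are all 1, so H_0 = Z.
  H_1: rank ker ∂_1 − rank ∂_2 = (24 − 7) − 15 = 2, and the invariant factors of ∂_2 are all 1, so H_1 = Z^2.
  H_2: rank ker ∂_2 − rank ∂_3 = (16 − 15) − 0 = 1, and there is no ∂_3, so H_2 = Z.

As a check, the Euler characteristic is 8 − 24 + 16 = 0, which agrees with 1 − 2 + 1 = 0.
(K is a triangulation of the torus T^2.)

H_0 = Z,  H_1 = Z^2,  H_2 = Z.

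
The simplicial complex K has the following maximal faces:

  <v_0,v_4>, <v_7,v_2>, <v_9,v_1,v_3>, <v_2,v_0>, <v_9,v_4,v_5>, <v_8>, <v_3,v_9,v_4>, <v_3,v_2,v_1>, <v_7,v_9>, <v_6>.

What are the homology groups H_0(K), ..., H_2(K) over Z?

Order the vertices as v_0 < v_1 < v_2 < v_3 < v_4 < v_5 < v_6 < v_7 < v_8 < v_9. Listing each simplex with vertices in this order, K has dimension 2 with simplices:

  0-simplices (10): [v_0], [v_1], [v_2], [v_3], [v_4], [v_5], [v_6], [v_7], [v_8], [v_9]
  1-simplices (13): [v_0,v_2], [v_0,v_4], [v_1,v_2], [v_1,v_3], [v_1,v_9], [v_2,v_3], [v_2,v_7], [v_3,v_4], [v_3,v_9], [v_4,v_5], [v_4,v_9], [v_5,v_9], [v_7,v_9]
  2-simplices (4): [v_1,v_2,v_3], [v_1,v_3,v_9], [v_3,v_4,v_9], [v_4,v_5,v_9]

Hence C_0 ≅ Z^10, C_1 ≅ Z^13, C_2 ≅ Z^4.

The boundary map ∂_1: C_1 → C_0 is given by ∂[p,q] = [q] − [p].
The resulting 10×13 matrix has rank 7, and its Smith normal form has invariant factors (1,1,1,1,1,1,1).

The boundary map ∂_2: C_2 → C_1 sends each 2-simplex [p,q,r] to [q,r] − [p,r] + [p,q]. For instance
  ∂[v_3,v_4,v_9] = [v_4,v_9] − [v_3,v_9] + [v_3,v_4],
  ∂[v_4,v_5,v_9] = [v_5,v_9] − [v_4,v_9] + [v_4,v_5].
The resulting 13×4 matrix has rank 4, and its Smith normal form has invariant factors (1,1,1,1).

Reading off H_k = ker ∂_k / im ∂_{k+1}:

  H_0: rank C_0 − rank ∂_1 = 10 − 7 = 3, and the invariant factors of ∂_1 are all 1, so H_0 ≅ Z^3.
  H_1: rank ker ∂_1 − rank ∂_2 = (13 − 7) − 4 = 2, and the invariant factors of ∂_2 are all 1, so H_1 ≅ Z^2.
  H_2: rank ker ∂_2 − rank ∂_3 = (4 − 4) − 0 = 0, and there is no ∂_3, so H_2 ≅ 0.

H_0 ≅ Z^3,  H_1 ≅ Z^2,  H_2 = 0.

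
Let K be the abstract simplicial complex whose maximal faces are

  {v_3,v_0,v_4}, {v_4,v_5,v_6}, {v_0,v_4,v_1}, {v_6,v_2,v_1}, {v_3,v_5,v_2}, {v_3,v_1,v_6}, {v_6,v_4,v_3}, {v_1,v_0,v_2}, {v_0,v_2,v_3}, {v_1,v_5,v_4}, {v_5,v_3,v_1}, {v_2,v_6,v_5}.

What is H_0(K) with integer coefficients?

Take the total order v_0 < v_1 < v_2 < v_3 < v_4 < v_5 < v_6 on the vertex set. Then K (dimension 2) consists of the simplices:

  0-simplices (7): [v_0], [v_1], [v_2], [v_3], [v_4], [v_5], [v_6]
  1-simplices (18): (18 of them)
  2-simplices (12): (12 of them)

so the chain groups are C_0 ≅ Z^7, C_1 ≅ Z^18, C_2 ≅ Z^12.

The boundary map ∂_1: C_1 → C_0 maps an edge to its endpoints' difference, ∂[p,q] = q − p. For instance
  ∂[v_2,v_6] = [v_6] − [v_2].
This gives a 7×18 integer matrix of rank 6; reducing to Smith normal form yields diagonal entries (1,1,1,1,1,1).

The boundary map ∂_2: C_2 → C_1 maps a triangle to the signed sum of its edges. For instance
  ∂[v_0,v_1,v_4] = [v_1,v_4] − [v_0,v_4] + [v_0,v_1],
  ∂[v_1,v_3,v_6] = [v_3,v_6] − [v_1,v_6] + [v_1,v_3].
The resulting 18×12 matrix has rank 12, and its Smith normal form has invariant factors (1,1,1,1,1,1,1,1,1,1,1,2).

From H_k ≅ ker(∂_k) / im(∂_{k+1}) we obtain:

  H_0: rank C_0 − rank ∂_1 = 7 − 6 = 1, and the invariant factors of ∂_1 are all 1, so H_0 = Z.

(K is a triangulation of the real projective plane RP^2.)

H_0 ≅ Z.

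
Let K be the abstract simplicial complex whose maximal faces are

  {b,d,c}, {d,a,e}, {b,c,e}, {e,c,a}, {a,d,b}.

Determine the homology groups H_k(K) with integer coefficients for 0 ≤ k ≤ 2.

K has 5 vertices, 10 edges, 5 triangles.
rank ∂_0 = 0, rank ∂_1 = 4 ⇒ b_0 = 5 − 0 − 4 = 1; all invariant factors of ∂_1 are 1 so no torsion. So H_0 ≅ Z.
rank ∂_1 = 4, rank ∂_2 = 5 ⇒ b_1 = 10 − 4 − 5 = 1; all invariant factors of ∂_2 are 1 so no torsion. So H_1 ≅ Z.
rank ∂_2 = 5, rank ∂_3 = 0 ⇒ b_2 = 5 − 5 − 0 = 0. So H_2 ≅ 0.

H_0 = Z,  H_1 = Z,  H_2 = 0.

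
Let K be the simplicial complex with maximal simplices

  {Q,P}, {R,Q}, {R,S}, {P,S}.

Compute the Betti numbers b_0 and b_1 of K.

b_0 = 1, b_1 = 1.

Order the vertices as P < Q < R < S. Listing each simplex with vertices in this order, K has dimension 1 with simplices:

  0-simplices (4): P, Q, R, S
  1-simplices (4): PQ, PS, QR, RS

Hence C_0 ≅ Z^4, C_1 ≅ Z^4.

Boundary ∂_1: C_1 → C_0 sends each edge [p,q] (with p < q) to q − p.
As a 4×4 matrix over Z this has rank 3, with invariant factors (1,1,1).

Now H_k = ker ∂_k / im ∂_{k+1}, so:

  H_0: rank C_0 − rank ∂_1 = 4 − 3 = 1, and the invariant factors of ∂_1 are all 1, so H_0 ≅ Z.
  H_1: rank ker ∂_1 − rank ∂_2 = (4 − 3) − 0 = 1, and there is no ∂_2, so H_1 ≅ Z.

(K is a triangulation of the circle S^1.)

Hence the Betti numbers are b_0 = 1, b_1 = 1.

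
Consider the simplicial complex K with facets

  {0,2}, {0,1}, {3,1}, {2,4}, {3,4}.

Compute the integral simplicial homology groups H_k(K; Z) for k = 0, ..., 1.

H_0 ≅ Z,  H_1 ≅ Z.

Order the vertices as 0 < 1 < 2 < 3 < 4. Listing each simplex with vertices in this order, K has dimension 1 with simplices:

  0-simplices (5): [0], [1], [2], [3], [4]
  1-simplices (5): [0,1], [0,2], [1,3], [2,4], [3,4]

giving chain groups C_0 ≅ Z^5, C_1 ≅ Z^5.

Boundary ∂_1: C_1 → C_0 is given by ∂[p,q] = [q] − [p]. For instance
  ∂[0,1] = [1] − [0].
The 5×5 boundary matrix has rank 4 and Smith normal form diag(1,1,1,1).

Now H_k = ker ∂_k / im ∂_{k+1}, so:

  H_0: rank C_0 − rank ∂_1 = 5 − 4 = 1, and the invariant factors of ∂_1 are all 1, so H_0 = Z.
  H_1: rank ker ∂_1 − rank ∂_2 = (5 − 4) − 0 = 1, and there is no ∂_2, so H_1 = Z.

(K is a triangulation of the circle S^1.)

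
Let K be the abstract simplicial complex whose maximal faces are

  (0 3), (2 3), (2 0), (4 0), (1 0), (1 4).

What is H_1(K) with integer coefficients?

H_1 = Z^2.

Fix the vertex order 0 < 1 < 2 < 3 < 4 and write every simplex with vertices in increasing order. Then dim K = 1 and the simplices of K are:

  0-simplices (5): [0], [1], [2], [3], [4]
  1-simplices (6): [0,1], [0,2], [0,3], [0,4], [1,4], [2,3]

giving chain groups C_0 ≅ Z^5, C_1 ≅ Z^6.

∂_1: C_1 → C_0 is given by ∂[p,q] = [q] − [p]. For instance
  ∂[2,3] = [3] − [2].
As a 5×6 matrix over Z this has rank 4, with invariant factors (1,1,1,1).

Now H_k = ker ∂_k / im ∂_{k+1}, so:

  H_1: rank ker ∂_1 − rank ∂_2 = (6 − 4) − 0 = 2, and there is no ∂_2, so H_1 ≅ Z^2.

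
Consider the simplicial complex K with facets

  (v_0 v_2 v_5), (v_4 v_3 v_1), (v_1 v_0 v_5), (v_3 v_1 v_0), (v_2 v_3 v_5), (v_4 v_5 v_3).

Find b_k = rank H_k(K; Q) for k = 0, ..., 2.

Take the total order v_0 < v_1 < v_2 < v_3 < v_4 < v_5 on the vertex set. Then K (dimension 2) consists of the simplices:

  0-simplices (6): [v_0], [v_1], [v_2], [v_3], [v_4], [v_5]
  1-simplices (12): [v_0,v_1], [v_0,v_2], [v_0,v_3], [v_0,v_5], [v_1,v_3], [v_1,v_4], [v_1,v_5], [v_2,v_3], [v_2,v_5], [v_3,v_4], [v_3,v_5], [v_4,v_5]
  2-simplices (6): [v_0,v_1,v_3], [v_0,v_1,v_5], [v_0,v_2,v_5], [v_1,v_3,v_4], [v_2,v_3,v_5], [v_3,v_4,v_5]

Hence C_0 ≅ Z^6, C_1 ≅ Z^12, C_2 ≅ Z^6.

∂_1: C_1 → C_0 sends each edge [p,q] (with p < q) to q − p. For instance
  ∂[v_1,v_4] = [v_4] − [v_1].
The 6×12 boundary matrix has rank 5 and Smith normal form diag(1,1,1,1,1).

The boundary map ∂_2: C_2 → C_1 maps a triangle to the signed sum of its edges. For instance
  ∂[v_0,v_2,v_5] = [v_2,v_5] − [v_0,v_5] + [v_0,v_2],
  ∂[v_0,v_1,v_5] = [v_1,v_5] − [v_0,v_5] + [v_0,v_1].
The 12×6 boundary matrix has rank 6 and Smith normal form diag(1,1,1,1,1,1).

Reading off H_k = ker ∂_k / im ∂_{k+1}:

  H_0: rank C_0 − rank ∂_1 = 6 − 5 = 1, and the invariant factors of ∂_1 are all 1, so H_0 ≅ Z.
  H_1: rank ker ∂_1 − rank ∂_2 = (12 − 5) − 6 = 1, and the invariant factors of ∂_2 are all 1, so H_1 ≅ Z.
  H_2: rank ker ∂_2 − rank ∂_3 = (6 − 6) − 0 = 0, and there is no ∂_3, so H_2 ≅ 0.

As a check, the Euler characteristic is 6 − 12 + 6 = 0, which agrees with 1 − 1 + 0 = 0.

Hence the Betti numbers are b_0 = 1, b_1 = 1, b_2 = 0.

b_0 = 1, b_1 = 1, b_2 = 0.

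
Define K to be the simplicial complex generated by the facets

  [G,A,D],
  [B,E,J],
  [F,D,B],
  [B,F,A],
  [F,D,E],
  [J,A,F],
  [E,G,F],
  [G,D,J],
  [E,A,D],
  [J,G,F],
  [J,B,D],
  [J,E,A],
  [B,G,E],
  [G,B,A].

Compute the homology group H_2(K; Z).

H_2 = Z.

Take the total order A < B < D < E < F < G < J on the vertex set. Then K (dimension 2) consists of the simplices:

  0-simplices (7): A, B, D, E, F, G, J
  1-simplices (21): AB, AD, AE, AF, AG, AJ, BD, BE, BF, BG, BJ, DE, DF, DG, DJ, EF, EG, EJ, FG, FJ, GJ
  2-simplices (14): ABF, ABG, ADE, ADG, AEJ, AFJ, BDF, BDJ, BEG, BEJ, DEF, DGJ, EFG, FGJ

giving chain groups C_0 ≅ Z^7, C_1 ≅ Z^21, C_2 ≅ Z^14.

The boundary map ∂_1: C_1 → C_0 is given by ∂[p,q] = [q] − [p].
The 7×21 boundary matrix has rank 6 and Smith normal form diag(1,1,1,1,1,1).

The boundary map ∂_2: C_2 → C_1 sends each 2-simplex [p,q,r] to [q,r] − [p,r] + [p,q]. For instance
  ∂FGJ = GJ − FJ + FG,
  ∂DEF = EF − DF + DE.
The resulting 21×14 matrix has rank 13, and its Smith normal form has invariant factors (1,1,1,1,1,1,1,1,1,1,1,1,1).

Now H_k = ker ∂_k / im ∂_{k+1}, so:

  H_2: rank ker ∂_2 − rank ∂_3 = (14 − 13) − 0 = 1, and there is no ∂_3, so H_2 ≅ Z.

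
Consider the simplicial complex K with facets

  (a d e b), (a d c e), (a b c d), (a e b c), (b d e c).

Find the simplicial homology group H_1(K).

Fix the vertex order a < b < c < d < e and write every simplex with vertices in increasing order. Then dim K = 3 and the simplices of K are:

  0-simplices (5): a, b, c, d, e
  1-simplices (10): ab, ac, ad, ae, bc, bd, be, cd, ce, de
  2-simplices (10): abc, abd, abe, acd, ace, ade, bcd, bce, bde, cde
  3-simplices (5): abcd, abce, abde, acde, bcde

giving chain groups C_0 ≅ Z^5, C_1 ≅ Z^10, C_2 ≅ Z^10, C_3 ≅ Z^5.

Boundary ∂_1: C_1 → C_0 maps an edge to its endpoints' difference, ∂[p,q] = q − p.
As a 5×10 matrix over Z this has rank 4, with invariant factors (1,1,1,1).

∂_2: C_2 → C_1 acts by ∂[p,q,r] = [q,r] − [p,r] + [p,q]. For instance
  ∂abd = bd − ad + ab,
  ∂abc = bc − ac + ab.
The resulting 10×10 matrix has rank 6, and its Smith normal form has invariant factors (1,1,1,1,1,1).

∂_3: C_3 → C_2 sends each 3-simplex σ to the alternating sum Σ_i (−1)^i (σ with its i-th vertex removed). For instance
  ∂acde = cde − ade + ace − acd,
  ∂abce = bce − ace + abe − abc.
The resulting 10×5 matrix has rank 4, and its Smith normal form has invariant factors (1,1,1,1).

Computing H_k = (kernel of ∂_k) / (image of ∂_{k+1}):

  H_1: rank ker ∂_1 − rank ∂_2 = (10 − 4) − 6 = 0, and the invariant factors of ∂_2 are all 1, so H_1 = 0.

(K is a triangulation of the 3-sphere S^3.)

H_1 ≅ 0.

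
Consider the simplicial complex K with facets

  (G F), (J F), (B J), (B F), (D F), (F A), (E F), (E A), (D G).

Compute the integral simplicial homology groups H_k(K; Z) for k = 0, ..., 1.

H_0 = Z,  H_1 = Z^3.

Order the vertices as A < B < D < E < F < G < J. Listing each simplex with vertices in this order, K has dimension 1 with simplices:

  0-simplices (7): A, B, D, E, F, G, J
  1-simplices (9): AE, AF, BF, BJ, DF, DG, EF, FG, FJ

giving chain groups C_0 ≅ Z^7, C_1 ≅ Z^9.

The boundary map ∂_1: C_1 → C_0 is given by ∂[p,q] = [q] − [p]. For instance
  ∂BJ = J − B.
This gives a 7×9 integer matrix of rank 6; reducing to Smith normal form yields diagonal entries (1,1,1,1,1,1).

Reading off H_k = ker ∂_k / im ∂_{k+1}:

  H_0: rank C_0 − rank ∂_1 = 7 − 6 = 1, and the invariant factors of ∂_1 are all 1, so H_0 = Z.
  H_1: rank ker ∂_1 − rank ∂_2 = (9 − 6) − 0 = 3, and there is no ∂_2, so H_1 = Z^3.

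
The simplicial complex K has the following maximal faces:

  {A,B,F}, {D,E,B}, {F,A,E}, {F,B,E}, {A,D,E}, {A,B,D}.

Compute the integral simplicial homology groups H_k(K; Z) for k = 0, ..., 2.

H_0 ≅ Z,  H_1 = 0,  H_2 ≅ Z.

Order the vertices as A < B < D < E < F. Listing each simplex with vertices in this order, K has dimension 2 with simplices:

  0-simplices (5): A, B, D, E, F
  1-simplices (9): AB, AD, AE, AF, BD, BE, BF, DE, EF
  2-simplices (6): ABD, ABF, ADE, AEF, BDE, BEF

Hence C_0 ≅ Z^5, C_1 ≅ Z^9, C_2 ≅ Z^6.

Boundary ∂_1: C_1 → C_0 maps an edge to its endpoints' difference, ∂[p,q] = q − p. For instance
  ∂AB = B − A.
As a 5×9 matrix over Z this has rank 4, with invariant factors (1,1,1,1).

Boundary ∂_2: C_2 → C_1 sends each 2-simplex [p,q,r] to [q,r] − [p,r] + [p,q]. For instance
  ∂ADE = DE − AE + AD,
  ∂ABF = BF − AF + AB.
The 9×6 boundary matrix has rank 5 and Smith normal form diag(1,1,1,1,1).

Computing H_k = (kernel of ∂_k) / (image of ∂_{k+1}):

  H_0: rank C_0 − rank ∂_1 = 5 − 4 = 1, and the invariant factors of ∂_1 are all 1, so H_0 = Z.
  H_1: rank ker ∂_1 − rank ∂_2 = (9 − 4) − 5 = 0, and the invariant factors of ∂_2 are all 1, so H_1 = 0.
  H_2: rank ker ∂_2 − rank ∂_3 = (6 − 5) − 0 = 1, and there is no ∂_3, so H_2 = Z.

As a check, the Euler characteristic is 5 − 9 + 6 = 2, which agrees with 1 − 0 + 1 = 2.
(K is a triangulation of the 2-sphere S^2.)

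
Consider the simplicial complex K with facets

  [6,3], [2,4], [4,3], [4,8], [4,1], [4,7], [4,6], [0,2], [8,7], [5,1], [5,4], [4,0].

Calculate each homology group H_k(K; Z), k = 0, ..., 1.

Take the total order 0 < 1 < 2 < 3 < 4 < 5 < 6 < 7 < 8 on the vertex set. Then K (dimension 1) consists of the simplices:

  0-simplices (9): [0], [1], [2], [3], [4], [5], [6], [7], [8]
  1-simplices (12): [0,2], [0,4], [1,4], [1,5], [2,4], [3,4], [3,6], [4,5], [4,6], [4,7], [4,8], [7,8]

giving chain groups C_0 ≅ Z^9, C_1 ≅ Z^12.

Boundary ∂_1: C_1 → C_0 sends each edge [p,q] (with p < q) to q − p.
The 9×12 boundary matrix has rank 8 and Smith normal form diag(1,1,1,1,1,1,1,1).

Now H_k = ker ∂_k / im ∂_{k+1}, so:

  H_0: rank C_0 − rank ∂_1 = 9 − 8 = 1, and the invariant factors of ∂_1 are all 1, so H_0 ≅ Z.
  H_1: rank ker ∂_1 − rank ∂_2 = (12 − 8) − 0 = 4, and there is no ∂_2, so H_1 ≅ Z^4.

As a check, the Euler characteristic is 9 − 12 = -3, which agrees with 1 − 4 = -3.

H_0 ≅ Z,  H_1 ≅ Z^4.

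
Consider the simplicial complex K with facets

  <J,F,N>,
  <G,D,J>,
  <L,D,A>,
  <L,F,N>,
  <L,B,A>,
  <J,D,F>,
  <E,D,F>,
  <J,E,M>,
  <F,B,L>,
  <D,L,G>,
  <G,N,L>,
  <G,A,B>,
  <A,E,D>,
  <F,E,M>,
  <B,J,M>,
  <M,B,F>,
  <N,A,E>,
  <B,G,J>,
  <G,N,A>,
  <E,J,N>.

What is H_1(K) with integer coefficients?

Order the vertices as A < B < D < E < F < G < J < L < M < N. Listing each simplex with vertices in this order, K has dimension 2 with simplices:

  0-simplices (10): A, B, D, E, F, G, J, L, M, N
  1-simplices (30): AB, AD, AE, AG, AL, AN, BF, BG, BJ, BL, BM, DE, DF, DG, DJ, DL, EF, EJ, EM, EN, FJ, FL, FM, FN, GJ, GL, GN, JM, JN, LN
  2-simplices (20): ABG, ABL, ADE, ADL, AEN, AGN, BFL, BFM, BGJ, BJM, DEF, DFJ, DGJ, DGL, EFM, EJM, EJN, FJN, FLN, GLN

giving chain groups C_0 ≅ Z^10, C_1 ≅ Z^30, C_2 ≅ Z^20.

Boundary ∂_1: C_1 → C_0 sends each edge [p,q] (with p < q) to q − p.
The resulting 10×30 matrix has rank 9, and its Smith normal form has invariant factors (1,1,1,1,1,1,1,1,1).

The boundary map ∂_2: C_2 → C_1 acts by ∂[p,q,r] = [q,r] − [p,r] + [p,q]. For instance
  ∂BJM = JM − BM + BJ,
  ∂DFJ = FJ − DJ + DF.
The 30×20 boundary matrix has rank 20 and Smith normal form diag(1,1,1,1,1,1,1,1,1,1,1,1,1,1,1,1,1,1,1,2).

Computing H_k = (kernel of ∂_k) / (image of ∂_{k+1}):

  H_1: rank ker ∂_1 − rank ∂_2 = (30 − 9) − 20 = 1, and ∂_2 has invariant factor 2 > 1, so H_1 ≅ Z ⊕ Z/2.

H_1 = Z ⊕ Z/2.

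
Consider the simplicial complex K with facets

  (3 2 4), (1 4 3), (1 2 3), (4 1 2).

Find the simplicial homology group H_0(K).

H_0 = Z.

Fix the vertex order 1 < 2 < 3 < 4 and write every simplex with vertices in increasing order. Then dim K = 2 and the simplices of K are:

  0-simplices (4): [1], [2], [3], [4]
  1-simplices (6): [1,2], [1,3], [1,4], [2,3], [2,4], [3,4]
  2-simplices (4): [1,2,3], [1,2,4], [1,3,4], [2,3,4]

Hence C_0 ≅ Z^4, C_1 ≅ Z^6, C_2 ≅ Z^4.

∂_1: C_1 → C_0 is given by ∂[p,q] = [q] − [p]. For instance
  ∂[1,2] = [2] − [1].
As a 4×6 matrix over Z this has rank 3, with invariant factors (1,1,1).

∂_2: C_2 → C_1 acts by ∂[p,q,r] = [q,r] − [p,r] + [p,q]. For instance
  ∂[1,2,4] = [2,4] − [1,4] + [1,2],
  ∂[2,3,4] = [3,4] − [2,4] + [2,3].
This gives a 6×4 integer matrix of rank 3; reducing to Smith normal form yields diagonal entries (1,1,1).

From H_k ≅ ker(∂_k) / im(∂_{k+1}) we obtain:

  H_0: rank C_0 − rank ∂_1 = 4 − 3 = 1, and the invariant factors of ∂_1 are all 1, so H_0 = Z.

(K is a triangulation of the 2-sphere S^2.)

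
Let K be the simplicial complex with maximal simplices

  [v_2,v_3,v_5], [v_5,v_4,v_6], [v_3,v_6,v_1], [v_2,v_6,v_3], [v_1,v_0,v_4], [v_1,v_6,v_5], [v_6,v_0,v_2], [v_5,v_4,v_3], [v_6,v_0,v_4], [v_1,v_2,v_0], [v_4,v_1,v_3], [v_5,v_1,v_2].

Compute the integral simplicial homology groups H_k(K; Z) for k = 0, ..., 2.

Order the vertices as v_0 < v_1 < v_2 < v_3 < v_4 < v_5 < v_6. Listing each simplex with vertices in this order, K has dimension 2 with simplices:

  0-simplices (7): [v_0], [v_1], [v_2], [v_3], [v_4], [v_5], [v_6]
  1-simplices (18): (18 of them)
  2-simplices (12): (12 of them)

so the chain groups are C_0 ≅ Z^7, C_1 ≅ Z^18, C_2 ≅ Z^12.

The boundary map ∂_1: C_1 → C_0 maps an edge to its endpoints' difference, ∂[p,q] = q − p. For instance
  ∂[v_0,v_4] = [v_4] − [v_0].
This gives a 7×18 integer matrix of rank 6; reducing to Smith normal form yields diagonal entries (1,1,1,1,1,1).

∂_2: C_2 → C_1 maps a triangle to the signed sum of its edges. For instance
  ∂[v_1,v_5,v_6] = [v_5,v_6] − [v_1,v_6] + [v_1,v_5],
  ∂[v_0,v_1,v_2] = [v_1,v_2] − [v_0,v_2] + [v_0,v_1].
This gives a 18×12 integer matrix of rank 12; reducing to Smith normal form yields diagonal entries (1,1,1,1,1,1,1,1,1,1,1,2).

Reading off H_k = ker ∂_k / im ∂_{k+1}:

  H_0: rank C_0 − rank ∂_1 = 7 − 6 = 1, and the invariant factors of ∂_1 are all 1, so H_0 ≅ Z.
  H_1: rank ker ∂_1 − rank ∂_2 = (18 − 6) − 12 = 0, and ∂_2 has invariant factor 2 > 1, so H_1 ≅ Z/2.
  H_2: rank ker ∂_2 − rank ∂_3 = (12 − 12) − 0 = 0, and there is no ∂_3, so H_2 ≅ 0.

H_0 = Z,  H_1 = Z/2,  H_2 = 0.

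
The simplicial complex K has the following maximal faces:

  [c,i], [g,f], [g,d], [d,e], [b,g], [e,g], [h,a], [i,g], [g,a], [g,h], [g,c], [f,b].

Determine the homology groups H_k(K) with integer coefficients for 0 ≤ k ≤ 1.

We work with the vertex ordering a < b < c < d < e < f < g < h < i. The simplices of K, each written with vertices in increasing order, are:

  0-simplices (9): a, b, c, d, e, f, g, h, i
  1-simplices (12): ag, ah, bf, bg, cg, ci, de, dg, eg, fg, gh, gi

Hence C_0 ≅ Z^9, C_1 ≅ Z^12.

The boundary map ∂_1: C_1 → C_0 maps an edge to its endpoints' difference, ∂[p,q] = q − p.
This gives a 9×12 integer matrix of rank 8; reducing to Smith normal form yields diagonal entries (1,1,1,1,1,1,1,1).

Now H_k = ker ∂_k / im ∂_{k+1}, so:

  H_0: rank C_0 − rank ∂_1 = 9 − 8 = 1, and the invariant factors of ∂_1 are all 1, so H_0 = Z.
  H_1: rank ker ∂_1 − rank ∂_2 = (12 − 8) − 0 = 4, and there is no ∂_2, so H_1 = Z^4.

(K is a triangulation of a wedge of 4 circles.)

H_0 ≅ Z,  H_1 ≅ Z^4.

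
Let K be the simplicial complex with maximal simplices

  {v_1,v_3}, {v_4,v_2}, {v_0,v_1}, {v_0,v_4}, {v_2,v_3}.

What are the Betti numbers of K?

b_0 = 1, b_1 = 1.

Fix the vertex order v_0 < v_1 < v_2 < v_3 < v_4 and write every simplex with vertices in increasing order. Then dim K = 1 and the simplices of K are:

  0-simplices (5): [v_0], [v_1], [v_2], [v_3], [v_4]
  1-simplices (5): [v_0,v_1], [v_0,v_4], [v_1,v_3], [v_2,v_3], [v_2,v_4]

so the chain groups are C_0 ≅ Z^5, C_1 ≅ Z^5.

∂_1: C_1 → C_0 is given by ∂[p,q] = [q] − [p]. For instance
  ∂[v_2,v_3] = [v_3] − [v_2].
As a 5×5 matrix over Z this has rank 4, with invariant factors (1,1,1,1).

From H_k ≅ ker(∂_k) / im(∂_{k+1}) we obtain:

  H_0: rank C_0 − rank ∂_1 = 5 − 4 = 1, and the invariant factors of ∂_1 are all 1, so H_0 ≅ Z.
  H_1: rank ker ∂_1 − rank ∂_2 = (5 − 4) − 0 = 1, and there is no ∂_2, so H_1 ≅ Z.

(K is a triangulation of the circle S^1.)

Hence the Betti numbers are b_0 = 1, b_1 = 1.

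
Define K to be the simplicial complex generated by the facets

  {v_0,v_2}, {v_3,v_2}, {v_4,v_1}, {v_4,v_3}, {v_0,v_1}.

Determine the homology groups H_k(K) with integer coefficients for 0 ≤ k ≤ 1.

H_0 ≅ Z,  H_1 ≅ Z.

Take the total order v_0 < v_1 < v_2 < v_3 < v_4 on the vertex set. Then K (dimension 1) consists of the simplices:

  0-simplices (5): [v_0], [v_1], [v_2], [v_3], [v_4]
  1-simplices (5): [v_0,v_1], [v_0,v_2], [v_1,v_4], [v_2,v_3], [v_3,v_4]

Hence C_0 ≅ Z^5, C_1 ≅ Z^5.

The boundary map ∂_1: C_1 → C_0 is given by ∂[p,q] = [q] − [p].
This gives a 5×5 integer matrix of rank 4; reducing to Smith normal form yields diagonal entries (1,1,1,1).

Reading off H_k = ker ∂_k / im ∂_{k+1}:

  H_0: rank C_0 − rank ∂_1 = 5 − 4 = 1, and the invariant factors of ∂_1 are all 1, so H_0 ≅ Z.
  H_1: rank ker ∂_1 − rank ∂_2 = (5 − 4) − 0 = 1, and there is no ∂_2, so H_1 ≅ Z.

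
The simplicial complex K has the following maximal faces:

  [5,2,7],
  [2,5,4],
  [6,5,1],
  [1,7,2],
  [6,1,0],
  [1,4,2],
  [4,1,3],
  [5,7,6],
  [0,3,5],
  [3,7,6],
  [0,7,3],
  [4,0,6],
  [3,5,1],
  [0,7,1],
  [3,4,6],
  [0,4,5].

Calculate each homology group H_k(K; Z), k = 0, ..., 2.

H_0 ≅ Z,  H_1 ≅ Z^2,  H_2 ≅ Z.

Take the total order 0 < 1 < 2 < 3 < 4 < 5 < 6 < 7 on the vertex set. Then K (dimension 2) consists of the simplices:

  0-simplices (8): [0], [1], [2], [3], [4], [5], [6], [7]
  1-simplices (24): (24 of them)
  2-simplices (16): [0,1,6], [0,1,7], [0,3,5], [0,3,7], [0,4,5], [0,4,6], [1,2,4], [1,2,7], [1,3,4], [1,3,5], [1,5,6], [2,4,5], [2,5,7], [3,4,6], [3,6,7], [5,6,7]

giving chain groups C_0 ≅ Z^8, C_1 ≅ Z^24, C_2 ≅ Z^16.

The boundary map ∂_1: C_1 → C_0 sends each edge [p,q] (with p < q) to q − p. For instance
  ∂[5,7] = [7] − [5].
As a 8×24 matrix over Z this has rank 7, with invariant factors (1,1,1,1,1,1,1).

Boundary ∂_2: C_2 → C_1 sends each 2-simplex [p,q,r] to [q,r] − [p,r] + [p,q]. For instance
  ∂[1,5,6] = [5,6] − [1,6] + [1,5],
  ∂[2,4,5] = [4,5] − [2,5] + [2,4].
The 24×16 boundary matrix has rank 15 and Smith normal form diag(1,1,1,1,1,1,1,1,1,1,1,1,1,1,1).

From H_k ≅ ker(∂_k) / im(∂_{k+1}) we obtain:

  H_0: rank C_0 − rank ∂_1 = 8 − 7 = 1, and the invariant factors of ∂_1 are all 1, so H_0 ≅ Z.
  H_1: rank ker ∂_1 − rank ∂_2 = (24 − 7) − 15 = 2, and the invariant factors of ∂_2 are all 1, so H_1 ≅ Z^2.
  H_2: rank ker ∂_2 − rank ∂_3 = (16 − 15) − 0 = 1, and there is no ∂_3, so H_2 ≅ Z.

As a check, the Euler characteristic is 8 − 24 + 16 = 0, which agrees with 1 − 2 + 1 = 0.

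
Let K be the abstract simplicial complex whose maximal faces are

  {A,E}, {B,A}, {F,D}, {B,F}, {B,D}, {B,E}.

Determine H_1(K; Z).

H_1 = Z^2.

Take the total order A < B < D < E < F on the vertex set. Then K (dimension 1) consists of the simplices:

  0-simplices (5): A, B, D, E, F
  1-simplices (6): AB, AE, BD, BE, BF, DF

so the chain groups are C_0 ≅ Z^5, C_1 ≅ Z^6.

Boundary ∂_1: C_1 → C_0 sends each edge [p,q] (with p < q) to q − p.
This gives a 5×6 integer matrix of rank 4; reducing to Smith normal form yields diagonal entries (1,1,1,1).

Computing H_k = (kernel of ∂_k) / (image of ∂_{k+1}):

  H_1: rank ker ∂_1 − rank ∂_2 = (6 − 4) − 0 = 2, and there is no ∂_2, so H_1 = Z^2.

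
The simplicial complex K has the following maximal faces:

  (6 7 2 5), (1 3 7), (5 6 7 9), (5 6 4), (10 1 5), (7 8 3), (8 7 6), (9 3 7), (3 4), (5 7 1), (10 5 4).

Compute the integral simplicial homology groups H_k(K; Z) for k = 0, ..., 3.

H_0 = Z,  H_1 = Z,  H_2 = 0,  H_3 = 0.

We work with the vertex ordering 1 < 2 < 3 < 4 < 5 < 6 < 7 < 8 < 9 < 10. The simplices of K, each written with vertices in increasing order, are:

  0-simplices (10): [1], [2], [3], [4], [5], [6], [7], [8], [9], [10]
  1-simplices (23): (23 of them)
  2-simplices (15): [1,3,7], [1,5,7], [1,5,10], [2,5,6], [2,5,7], [2,6,7], [3,7,8], [3,7,9], [4,5,6], [4,5,10], [5,6,7], [5,6,9], [5,7,9], [6,7,8], [6,7,9]
  3-simplices (2): [2,5,6,7], [5,6,7,9]

giving chain groups C_0 ≅ Z^10, C_1 ≅ Z^23, C_2 ≅ Z^15, C_3 ≅ Z^2.

∂_1: C_1 → C_0 is given by ∂[p,q] = [q] − [p]. For instance
  ∂[3,7] = [7] − [3].
As a 10×23 matrix over Z this has rank 9, with invariant factors (1,1,1,1,1,1,1,1,1).

Boundary ∂_2: C_2 → C_1 acts by ∂[p,q,r] = [q,r] − [p,r] + [p,q]. For instance
  ∂[5,6,7] = [6,7] − [5,7] + [5,6],
  ∂[4,5,6] = [5,6] − [4,6] + [4,5].
This gives a 23×15 integer matrix of rank 13; reducing to Smith normal form yields diagonal entries (1,1,1,1,1,1,1,1,1,1,1,1,1).

∂_3: C_3 → C_2 sends each 3-simplex σ to the alternating sum Σ_i (−1)^i (σ with its i-th vertex removed). For instance
  ∂[5,6,7,9] = [6,7,9] − [5,7,9] + [5,6,9] − [5,6,7],
  ∂[2,5,6,7] = [5,6,7] − [2,6,7] + [2,5,7] − [2,5,6].
The 15×2 boundary matrix has rank 2 and Smith normal form diag(1,1).

Computing H_k = (kernel of ∂_k) / (image of ∂_{k+1}):

  H_0: rank C_0 − rank ∂_1 = 10 − 9 = 1, and the invariant factors of ∂_1 are all 1, so H_0 = Z.
  H_1: rank ker ∂_1 − rank ∂_2 = (23 − 9) − 13 = 1, and the invariant factors of ∂_2 are all 1, so H_1 = Z.
  H_2: rank ker ∂_2 − rank ∂_3 = (15 − 13) − 2 = 0, and the invariant factors of ∂_3 are all 1, so H_2 = 0.
  H_3: rank ker ∂_3 − rank ∂_4 = (2 − 2) − 0 = 0, and there is no ∂_4, so H_3 = 0.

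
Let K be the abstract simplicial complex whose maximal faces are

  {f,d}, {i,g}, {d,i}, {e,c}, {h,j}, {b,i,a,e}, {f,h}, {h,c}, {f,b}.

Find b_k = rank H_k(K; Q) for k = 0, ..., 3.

b_0 = 1, b_1 = 2, b_2 = 0, b_3 = 0.

Take the total order a < b < c < d < e < f < g < h < i < j on the vertex set. Then K (dimension 3) consists of the simplices:

  0-simplices (10): a, b, c, d, e, f, g, h, i, j
  1-simplices (14): ab, ae, ai, be, bf, bi, ce, ch, df, di, ei, fh, gi, hj
  2-simplices (4): abe, abi, aei, bei
  3-simplices (1): abei

Hence C_0 ≅ Z^10, C_1 ≅ Z^14, C_2 ≅ Z^4, C_3 ≅ Z^1.

The boundary map ∂_1: C_1 → C_0 sends each edge [p,q] (with p < q) to q − p. For instance
  ∂ab = b − a.
The resulting 10×14 matrix has rank 9, and its Smith normal form has invariant factors (1,1,1,1,1,1,1,1,1).

Boundary ∂_2: C_2 → C_1 acts by ∂[p,q,r] = [q,r] − [p,r] + [p,q]. For instance
  ∂aei = ei − ai + ae,
  ∂bei = ei − bi + be.
As a 14×4 matrix over Z this has rank 3, with invariant factors (1,1,1).

The boundary map ∂_3: C_3 → C_2 sends each 3-simplex σ to the alternating sum Σ_i (−1)^i (σ with its i-th vertex removed). For instance
  ∂abei = bei − aei + abi − abe.
As a 4×1 matrix over Z this has rank 1, with invariant factors (1).

From H_k ≅ ker(∂_k) / im(∂_{k+1}) we obtain:

  H_0: rank C_0 − rank ∂_1 = 10 − 9 = 1, and the invariant factors of ∂_1 are all 1, so H_0 = Z.
  H_1: rank ker ∂_1 − rank ∂_2 = (14 − 9) − 3 = 2, and the invariant factors of ∂_2 are all 1, so H_1 = Z^2.
  H_2: rank ker ∂_2 − rank ∂_3 = (4 − 3) − 1 = 0, and the invariant factors of ∂_3 are all 1, so H_2 = 0.
  H_3: rank ker ∂_3 − rank ∂_4 = (1 − 1) − 0 = 0, and there is no ∂_4, so H_3 = 0.

As a check, the Euler characteristic is 10 − 14 + 4 − 1 = -1, which agrees with 1 − 2 + 0 − 0 = -1.

Hence the Betti numbers are b_0 = 1, b_1 = 2, b_2 = 0, b_3 = 0.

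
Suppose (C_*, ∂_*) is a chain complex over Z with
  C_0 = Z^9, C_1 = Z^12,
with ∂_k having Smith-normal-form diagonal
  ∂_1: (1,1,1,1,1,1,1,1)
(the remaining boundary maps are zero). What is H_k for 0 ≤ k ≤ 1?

H_0: b_0 = 9 − 0 − 8 = 1; torsion from ∂_1 factors > 1: none. So H_0 ≅ Z.
H_1: b_1 = 12 − 8 − 0 = 4; torsion from ∂_2 factors > 1: none. So H_1 ≅ Z^4.

H_0 ≅ Z,  H_1 ≅ Z^4.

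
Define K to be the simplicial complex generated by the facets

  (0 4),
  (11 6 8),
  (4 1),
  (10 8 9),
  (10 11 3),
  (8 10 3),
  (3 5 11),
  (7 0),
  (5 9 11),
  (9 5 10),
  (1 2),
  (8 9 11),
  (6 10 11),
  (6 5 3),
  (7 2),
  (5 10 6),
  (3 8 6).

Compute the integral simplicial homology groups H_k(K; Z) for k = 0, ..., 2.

K has 12 vertices, 23 edges, 12 triangles.
rank ∂_0 = 0, rank ∂_1 = 10 ⇒ b_0 = 12 − 0 − 10 = 2; all invariant factors of ∂_1 are 1 so no torsion. So H_0 ≅ Z^2.
rank ∂_1 = 10, rank ∂_2 = 12 ⇒ b_1 = 23 − 10 − 12 = 1; ∂_2 has invariant factor(s) [2] giving torsion. So H_1 ≅ Z ⊕ Z/2.
rank ∂_2 = 12, rank ∂_3 = 0 ⇒ b_2 = 12 − 12 − 0 = 0. So H_2 ≅ 0.

H_0 = Z^2,  H_1 = Z ⊕ Z/2,  H_2 = 0.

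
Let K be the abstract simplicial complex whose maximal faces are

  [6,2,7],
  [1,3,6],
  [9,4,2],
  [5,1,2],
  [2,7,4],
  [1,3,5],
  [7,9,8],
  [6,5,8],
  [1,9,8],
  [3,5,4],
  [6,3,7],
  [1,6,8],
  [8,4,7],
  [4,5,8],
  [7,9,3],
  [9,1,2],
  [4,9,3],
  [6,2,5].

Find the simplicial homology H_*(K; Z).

Take the total order 1 < 2 < 3 < 4 < 5 < 6 < 7 < 8 < 9 on the vertex set. Then K (dimension 2) consists of the simplices:

  0-simplices (9): [1], [2], [3], [4], [5], [6], [7], [8], [9]
  1-simplices (27): (27 of them)
  2-simplices (18): [1,2,5], [1,2,9], [1,3,5], [1,3,6], [1,6,8], [1,8,9], [2,4,7], [2,4,9], [2,5,6], [2,6,7], [3,4,5], [3,4,9], [3,6,7], [3,7,9], [4,5,8], [4,7,8], [5,6,8], [7,8,9]

so the chain groups are C_0 ≅ Z^9, C_1 ≅ Z^27, C_2 ≅ Z^18.

The boundary map ∂_1: C_1 → C_0 sends each edge [p,q] (with p < q) to q − p.
The 9×27 boundary matrix has rank 8 and Smith normal form diag(1,1,1,1,1,1,1,1).

Boundary ∂_2: C_2 → C_1 acts by ∂[p,q,r] = [q,r] − [p,r] + [p,q]. For instance
  ∂[1,8,9] = [8,9] − [1,9] + [1,8],
  ∂[3,7,9] = [7,9] − [3,9] + [3,7].
As a 27×18 matrix over Z this has rank 18, with invariant factors (1,1,1,1,1,1,1,1,1,1,1,1,1,1,1,1,1,2).

Now H_k = ker ∂_k / im ∂_{k+1}, so:

  H_0: rank C_0 − rank ∂_1 = 9 − 8 = 1, and the invariant factors of ∂_1 are all 1, so H_0 ≅ Z.
  H_1: rank ker ∂_1 − rank ∂_2 = (27 − 8) − 18 = 1, and ∂_2 has invariant factor 2 > 1, so H_1 ≅ Z ⊕ Z/2.
  H_2: rank ker ∂_2 − rank ∂_3 = (18 − 18) − 0 = 0, and there is no ∂_3, so H_2 ≅ 0.

(K is a triangulation of the Klein bottle.)

H_0 ≅ Z,  H_1 ≅ Z ⊕ Z/2,  H_2 = 0.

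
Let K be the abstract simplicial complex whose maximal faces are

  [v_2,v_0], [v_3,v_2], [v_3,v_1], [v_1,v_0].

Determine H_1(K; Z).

K has 4 vertices, 4 edges.
rank ∂_1 = 3, rank ∂_2 = 0 ⇒ b_1 = 4 − 3 − 0 = 1. So H_1 = Z.

H_1 ≅ Z.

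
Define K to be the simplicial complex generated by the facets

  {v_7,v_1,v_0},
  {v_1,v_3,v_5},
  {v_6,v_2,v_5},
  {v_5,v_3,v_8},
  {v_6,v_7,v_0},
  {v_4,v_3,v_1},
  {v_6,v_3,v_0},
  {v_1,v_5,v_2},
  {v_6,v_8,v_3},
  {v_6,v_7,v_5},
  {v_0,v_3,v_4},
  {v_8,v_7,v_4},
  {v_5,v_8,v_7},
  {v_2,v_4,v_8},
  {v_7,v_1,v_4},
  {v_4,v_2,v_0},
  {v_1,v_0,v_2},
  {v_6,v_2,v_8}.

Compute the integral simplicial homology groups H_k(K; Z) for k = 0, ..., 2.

Take the total order v_0 < v_1 < v_2 < v_3 < v_4 < v_5 < v_6 < v_7 < v_8 on the vertex set. Then K (dimension 2) consists of the simplices:

  0-simplices (9): [v_0], [v_1], [v_2], [v_3], [v_4], [v_5], [v_6], [v_7], [v_8]
  1-simplices (27): (27 of them)
  2-simplices (18): (18 of them)

so the chain groups are C_0 ≅ Z^9, C_1 ≅ Z^27, C_2 ≅ Z^18.

The boundary map ∂_1: C_1 → C_0 maps an edge to its endpoints' difference, ∂[p,q] = q − p. For instance
  ∂[v_6,v_7] = [v_7] − [v_6].
As a 9×27 matrix over Z this has rank 8, with invariant factors (1,1,1,1,1,1,1,1).

∂_2: C_2 → C_1 acts by ∂[p,q,r] = [q,r] − [p,r] + [p,q]. For instance
  ∂[v_0,v_1,v_2] = [v_1,v_2] − [v_0,v_2] + [v_0,v_1],
  ∂[v_2,v_6,v_8] = [v_6,v_8] − [v_2,v_8] + [v_2,v_6].
As a 27×18 matrix over Z this has rank 18, with invariant factors (1,1,1,1,1,1,1,1,1,1,1,1,1,1,1,1,1,2).

Reading off H_k = ker ∂_k / im ∂_{k+1}:

  H_0: rank C_0 − rank ∂_1 = 9 − 8 = 1, and the invariant factors of ∂_1 are all 1, so H_0 ≅ Z.
  H_1: rank ker ∂_1 − rank ∂_2 = (27 − 8) − 18 = 1, and ∂_2 has invariant factor 2 > 1, so H_1 ≅ Z ⊕ Z/2.
  H_2: rank ker ∂_2 − rank ∂_3 = (18 − 18) − 0 = 0, and there is no ∂_3, so H_2 ≅ 0.

H_0 = Z,  H_1 = Z ⊕ Z/2,  H_2 = 0.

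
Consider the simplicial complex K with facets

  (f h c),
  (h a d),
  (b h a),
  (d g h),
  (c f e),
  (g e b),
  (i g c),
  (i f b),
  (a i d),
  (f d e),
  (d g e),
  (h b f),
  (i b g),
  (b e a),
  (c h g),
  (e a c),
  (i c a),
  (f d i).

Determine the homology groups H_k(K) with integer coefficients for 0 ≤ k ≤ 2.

K has 9 vertices, 27 edges, 18 triangles.
rank ∂_0 = 0, rank ∂_1 = 8 ⇒ b_0 = 9 − 0 − 8 = 1; all invariant factors of ∂_1 are 1 so no torsion. So H_0 = Z.
rank ∂_1 = 8, rank ∂_2 = 17 ⇒ b_1 = 27 − 8 − 17 = 2; all invariant factors of ∂_2 are 1 so no torsion. So H_1 = Z^2.
rank ∂_2 = 17, rank ∂_3 = 0 ⇒ b_2 = 18 − 17 − 0 = 1. So H_2 = Z.

H_0 ≅ Z,  H_1 ≅ Z^2,  H_2 ≅ Z.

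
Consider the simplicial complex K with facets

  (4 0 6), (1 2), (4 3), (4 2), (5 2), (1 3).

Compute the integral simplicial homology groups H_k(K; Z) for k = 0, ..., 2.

K has 7 vertices, 8 edges, 1 triangle.
rank ∂_0 = 0, rank ∂_1 = 6 ⇒ b_0 = 7 − 0 − 6 = 1; all invariant factors of ∂_1 are 1 so no torsion. So H_0 = Z.
rank ∂_1 = 6, rank ∂_2 = 1 ⇒ b_1 = 8 − 6 − 1 = 1; all invariant factors of ∂_2 are 1 so no torsion. So H_1 = Z.
rank ∂_2 = 1, rank ∂_3 = 0 ⇒ b_2 = 1 − 1 − 0 = 0. So H_2 = 0.

H_0 ≅ Z,  H_1 ≅ Z,  H_2 = 0.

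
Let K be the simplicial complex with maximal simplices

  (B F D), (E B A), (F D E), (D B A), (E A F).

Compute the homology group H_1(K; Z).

Take the total order A < B < D < E < F on the vertex set. Then K (dimension 2) consists of the simplices:

  0-simplices (5): A, B, D, E, F
  1-simplices (10): AB, AD, AE, AF, BD, BE, BF, DE, DF, EF
  2-simplices (5): ABD, ABE, AEF, BDF, DEF

giving chain groups C_0 ≅ Z^5, C_1 ≅ Z^10, C_2 ≅ Z^5.

Boundary ∂_1: C_1 → C_0 sends each edge [p,q] (with p < q) to q − p. For instance
  ∂AB = B − A.
The 5×10 boundary matrix has rank 4 and Smith normal form diag(1,1,1,1).

Boundary ∂_2: C_2 → C_1 maps a triangle to the signed sum of its edges. For instance
  ∂AEF = EF − AF + AE,
  ∂ABE = BE − AE + AB.
The 10×5 boundary matrix has rank 5 and Smith normal form diag(1,1,1,1,1).

Reading off H_k = ker ∂_k / im ∂_{k+1}:

  H_1: rank ker ∂_1 − rank ∂_2 = (10 − 4) − 5 = 1, and the invariant factors of ∂_2 are all 1, so H_1 = Z.

H_1 = Z.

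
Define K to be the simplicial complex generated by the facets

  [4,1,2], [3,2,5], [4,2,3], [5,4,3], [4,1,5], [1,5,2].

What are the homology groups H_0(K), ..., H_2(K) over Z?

H_0 ≅ Z,  H_1 = 0,  H_2 ≅ Z.

Order the vertices as 1 < 2 < 3 < 4 < 5. Listing each simplex with vertices in this order, K has dimension 2 with simplices:

  0-simplices (5): [1], [2], [3], [4], [5]
  1-simplices (9): [1,2], [1,4], [1,5], [2,3], [2,4], [2,5], [3,4], [3,5], [4,5]
  2-simplices (6): [1,2,4], [1,2,5], [1,4,5], [2,3,4], [2,3,5], [3,4,5]

Hence C_0 ≅ Z^5, C_1 ≅ Z^9, C_2 ≅ Z^6.

∂_1: C_1 → C_0 is given by ∂[p,q] = [q] − [p]. For instance
  ∂[1,5] = [5] − [1].
The 5×9 boundary matrix has rank 4 and Smith normal form diag(1,1,1,1).

Boundary ∂_2: C_2 → C_1 sends each 2-simplex [p,q,r] to [q,r] − [p,r] + [p,q]. For instance
  ∂[3,4,5] = [4,5] − [3,5] + [3,4],
  ∂[1,2,4] = [2,4] − [1,4] + [1,2].
The 9×6 boundary matrix has rank 5 and Smith normal form diag(1,1,1,1,1).

Computing H_k = (kernel of ∂_k) / (image of ∂_{k+1}):

  H_0: rank C_0 − rank ∂_1 = 5 − 4 = 1, and the invariant factors of ∂_1 are all 1, so H_0 ≅ Z.
  H_1: rank ker ∂_1 − rank ∂_2 = (9 − 4) − 5 = 0, and the invariant factors of ∂_2 are all 1, so H_1 ≅ 0.
  H_2: rank ker ∂_2 − rank ∂_3 = (6 − 5) − 0 = 1, and there is no ∂_3, so H_2 ≅ Z.

(K is a triangulation of the 2-sphere S^2.)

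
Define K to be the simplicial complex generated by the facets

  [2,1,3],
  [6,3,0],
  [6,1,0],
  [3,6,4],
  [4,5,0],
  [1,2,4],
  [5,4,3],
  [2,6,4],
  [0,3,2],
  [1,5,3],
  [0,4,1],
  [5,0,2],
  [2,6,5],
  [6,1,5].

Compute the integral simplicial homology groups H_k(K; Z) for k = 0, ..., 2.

Fix the vertex order 0 < 1 < 2 < 3 < 4 < 5 < 6 and write every simplex with vertices in increasing order. Then dim K = 2 and the simplices of K are:

  0-simplices (7): [0], [1], [2], [3], [4], [5], [6]
  1-simplices (21): [0,1], [0,2], [0,3], [0,4], [0,5], [0,6], [1,2], [1,3], [1,4], [1,5], [1,6], [2,3], [2,4], [2,5], [2,6], [3,4], [3,5], [3,6], [4,5], [4,6], [5,6]
  2-simplices (14): [0,1,4], [0,1,6], [0,2,3], [0,2,5], [0,3,6], [0,4,5], [1,2,3], [1,2,4], [1,3,5], [1,5,6], [2,4,6], [2,5,6], [3,4,5], [3,4,6]

Hence C_0 ≅ Z^7, C_1 ≅ Z^21, C_2 ≅ Z^14.

The boundary map ∂_1: C_1 → C_0 is given by ∂[p,q] = [q] − [p]. For instance
  ∂[0,4] = [4] − [0].
This gives a 7×21 integer matrix of rank 6; reducing to Smith normal form yields diagonal entries (1,1,1,1,1,1).

Boundary ∂_2: C_2 → C_1 acts by ∂[p,q,r] = [q,r] − [p,r] + [p,q]. For instance
  ∂[0,1,6] = [1,6] − [0,6] + [0,1],
  ∂[0,4,5] = [4,5] − [0,5] + [0,4].
This gives a 21×14 integer matrix of rank 13; reducing to Smith normal form yields diagonal entries (1,1,1,1,1,1,1,1,1,1,1,1,1).

Reading off H_k = ker ∂_k / im ∂_{k+1}:

  H_0: rank C_0 − rank ∂_1 = 7 − 6 = 1, and the invariant factors of ∂_1 are all 1, so H_0 = Z.
  H_1: rank ker ∂_1 − rank ∂_2 = (21 − 6) − 13 = 2, and the invariant factors of ∂_2 are all 1, so H_1 = Z^2.
  H_2: rank ker ∂_2 − rank ∂_3 = (14 − 13) − 0 = 1, and there is no ∂_3, so H_2 = Z.

As a check, the Euler characteristic is 7 − 21 + 14 = 0, which agrees with 1 − 2 + 1 = 0.

H_0 = Z,  H_1 = Z^2,  H_2 = Z.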